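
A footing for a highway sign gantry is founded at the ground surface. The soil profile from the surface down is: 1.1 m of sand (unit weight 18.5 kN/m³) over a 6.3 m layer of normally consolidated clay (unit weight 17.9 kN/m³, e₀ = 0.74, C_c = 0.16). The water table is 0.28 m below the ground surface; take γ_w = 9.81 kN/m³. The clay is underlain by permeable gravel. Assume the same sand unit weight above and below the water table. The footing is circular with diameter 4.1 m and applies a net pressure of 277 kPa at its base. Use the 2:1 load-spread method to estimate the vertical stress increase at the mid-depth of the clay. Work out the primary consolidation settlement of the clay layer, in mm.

S_c ≈ 256 mm

Mid-depth of clay below the ground surface: z = 1.1 + 6.3/2 = 4.25 m.
Total vertical stress at mid-clay: σ_v = 18.5×1.1 + 17.9×3.15 = 76.735 kPa.
Pore pressure: u = 9.81×(4.25 − 0.28) = 38.946 kPa.
Initial effective stress: σ'_0 = σ_v − u = 76.735 − 38.946 = 37.789 kPa.
Stress increase at mid-clay by the 2:1 spreading method:
Δσ ≈ qD²/(D+z)² = 277×4.1²/(4.1+4.25)² = 66.784 kPa
Final effective stress: σ'_f = σ'_0 + Δσ = 37.789 + 66.784 = 104.57 kPa.
Normally consolidated clay, so the full stress increment lies on the virgin compression line:
S_c = C_c·H/(1+e₀)·log₁₀(σ'_f/σ'_0) = 0.16×6.3/(1+0.74)×log₁₀(104.57/37.789)
    = 0.57931 × 0.44204 = 0.2561 m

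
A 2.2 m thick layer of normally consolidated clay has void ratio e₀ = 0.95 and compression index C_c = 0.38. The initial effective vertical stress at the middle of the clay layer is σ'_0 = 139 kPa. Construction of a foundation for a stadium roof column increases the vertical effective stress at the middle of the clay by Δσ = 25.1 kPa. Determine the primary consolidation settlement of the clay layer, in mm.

Final effective stress: σ'_f = σ'_0 + Δσ = 139 + 25.1 = 164.1 kPa.
Normally consolidated clay, so the full stress increment lies on the virgin compression line:
S_c = C_c·H/(1+e₀)·log₁₀(σ'_f/σ'_0) = 0.38×2.2/(1+0.95)×log₁₀(164.1/139)
    = 0.42872 × 0.072094 = 0.03091 m

S_c ≈ 30.9 mm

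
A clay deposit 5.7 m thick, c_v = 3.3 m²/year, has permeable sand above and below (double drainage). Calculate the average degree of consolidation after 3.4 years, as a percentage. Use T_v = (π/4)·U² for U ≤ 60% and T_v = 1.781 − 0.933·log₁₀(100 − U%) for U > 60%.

Drainage path length: H_d = H/2 = 2.85 m (double drainage).
T_v = c_v·t/H_d² = 3.3×3.4/2.85² = 1.3813.
T_v = 1.3813 corresponds to the U > 60% branch:
U = 1 − 10^((1.781 − T_v)/0.933)/100 = 0.9732

U ≈ 97.3 %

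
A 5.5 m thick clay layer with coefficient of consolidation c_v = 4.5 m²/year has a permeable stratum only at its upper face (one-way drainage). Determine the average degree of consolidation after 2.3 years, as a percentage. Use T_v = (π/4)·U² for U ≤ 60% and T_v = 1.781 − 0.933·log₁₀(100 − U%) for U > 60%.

U ≈ 65.2 %

Drainage path length: H_d = H = 5.5 m (single drainage).
T_v = c_v·t/H_d² = 4.5×2.3/5.5² = 0.34215.
T_v = 0.34215 corresponds to the U > 60% branch:
U = 1 − 10^((1.781 − T_v)/0.933)/100 = 0.6515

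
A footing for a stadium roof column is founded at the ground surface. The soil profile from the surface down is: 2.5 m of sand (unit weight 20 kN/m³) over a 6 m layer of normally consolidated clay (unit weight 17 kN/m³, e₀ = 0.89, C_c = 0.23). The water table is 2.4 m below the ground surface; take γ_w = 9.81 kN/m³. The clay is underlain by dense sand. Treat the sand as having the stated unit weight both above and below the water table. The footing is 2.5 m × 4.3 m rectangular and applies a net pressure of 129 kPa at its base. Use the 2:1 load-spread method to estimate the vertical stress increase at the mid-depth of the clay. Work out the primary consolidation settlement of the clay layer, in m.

S_c ≈ 0.0709 m

Mid-depth of clay below the ground surface: z = 2.5 + 6/2 = 5.5 m.
Total vertical stress at mid-clay: σ_v = 20×2.5 + 17×3 = 101 kPa.
Pore pressure: u = 9.81×(5.5 − 2.4) = 30.411 kPa.
Initial effective stress: σ'_0 = σ_v − u = 101 − 30.411 = 70.589 kPa.
Stress increase at mid-clay by the 2:1 spreading method:
Δσ = qBL/((B+z)(L+z)) = 129×2.5×4.3/((2.5+5.5)(4.3+5.5)) = 17.688 kPa
Final effective stress: σ'_f = σ'_0 + Δσ = 70.589 + 17.688 = 88.277 kPa.
Normally consolidated clay, so the full stress increment lies on the virgin compression line:
S_c = C_c·H/(1+e₀)·log₁₀(σ'_f/σ'_0) = 0.23×6/(1+0.89)×log₁₀(88.277/70.589)
    = 0.73016 × 0.097111 = 0.07091 m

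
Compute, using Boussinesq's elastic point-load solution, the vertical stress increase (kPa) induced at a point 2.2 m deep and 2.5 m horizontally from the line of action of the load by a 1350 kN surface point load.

Boussinesq vertical stress below a point load on an elastic half-space:
Δσ_z = 3P/(2πz²) · [1 + (r/z)²]^(−5/2)
r/z = 2.5/2.2 = 1.1364; [1+(r/z)²]^(−5/2) = 0.12583.
Δσ_z = 3×1350/(2π×2.2²) × 0.12583 = 133.18 × 0.12583 = 16.76 kPa

Δσ_z ≈ 16.8 kPa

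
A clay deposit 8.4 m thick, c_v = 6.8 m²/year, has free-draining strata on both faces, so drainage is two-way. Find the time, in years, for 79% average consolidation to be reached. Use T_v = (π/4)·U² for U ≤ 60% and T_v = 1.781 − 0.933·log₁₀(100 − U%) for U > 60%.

t ≈ 1.42 years

Drainage path length: H_d = H/2 = 4.2 m (double drainage).
U > 60%: T_v = 1.781 − 0.933·log₁₀(100 − 79) = 0.54737.
t = T_v·H_d²/c_v = 0.54737×4.2²/6.8 = 1.42 years.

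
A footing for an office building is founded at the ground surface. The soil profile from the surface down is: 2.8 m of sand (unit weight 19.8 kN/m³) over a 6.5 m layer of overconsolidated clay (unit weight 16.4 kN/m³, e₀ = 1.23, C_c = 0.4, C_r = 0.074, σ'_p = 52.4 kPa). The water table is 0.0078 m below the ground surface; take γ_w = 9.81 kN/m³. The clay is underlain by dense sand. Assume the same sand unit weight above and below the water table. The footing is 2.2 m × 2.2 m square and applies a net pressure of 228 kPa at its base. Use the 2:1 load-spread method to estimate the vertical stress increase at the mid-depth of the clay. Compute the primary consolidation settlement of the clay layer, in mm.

Mid-depth of clay below the ground surface: z = 2.8 + 6.5/2 = 6.05 m.
Total vertical stress at mid-clay: σ_v = 19.8×2.8 + 16.4×3.25 = 108.74 kPa.
Pore pressure: u = 9.81×(6.05 − 0.0078) = 59.272 kPa.
Initial effective stress: σ'_0 = σ_v − u = 108.74 − 59.272 = 49.468 kPa.
Stress increase at mid-clay by the 2:1 spreading method:
Δσ = qBL/((B+z)(L+z)) = 228×2.2×2.2/((2.2+6.05)(2.2+6.05)) = 16.213 kPa
Final effective stress: σ'_f = 49.468 + 16.213 = 65.681 kPa.
σ'_f = 65.681 > σ'_p = 52.4 kPa, so the stress path crosses the preconsolidation pressure — recompression up to σ'_p, then virgin compression beyond:
S_c = H/(1+e₀)·[C_r·log₁₀(σ'_p/σ'_0) + C_c·log₁₀(σ'_f/σ'_p)]
    = 6.5/2.23 × [0.074×log₁₀(52.4/49.468) + 0.4×log₁₀(65.681/52.4)]
    = 2.9148 × [0.0018505 + 0.039243] = 0.1198 m

S_c ≈ 120 mm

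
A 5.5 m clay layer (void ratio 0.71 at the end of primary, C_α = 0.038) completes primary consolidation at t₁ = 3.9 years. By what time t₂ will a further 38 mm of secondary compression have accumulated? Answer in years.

S_s = C_α·H/(1+e_p)·log₁₀(t₂/t₁) ⇒ log₁₀(t₂/t₁) = S_s·(1+e_p)/(C_α·H).
log₁₀(t₂/t₁) = 0.038 × (1+0.71) / (0.038×5.5) = 0.3109
t₂ = t₁ × 10^0.3109 = 3.9 × 2.046 = 7.979 years

t₂ ≈ 7.98 years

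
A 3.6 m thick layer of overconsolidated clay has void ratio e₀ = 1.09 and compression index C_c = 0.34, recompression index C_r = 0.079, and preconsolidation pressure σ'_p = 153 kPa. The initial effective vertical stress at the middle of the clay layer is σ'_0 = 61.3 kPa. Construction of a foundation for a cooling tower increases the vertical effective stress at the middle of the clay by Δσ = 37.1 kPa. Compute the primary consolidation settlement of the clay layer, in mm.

S_c ≈ 28 mm

Final effective stress: σ'_f = 61.3 + 37.1 = 98.4 kPa.
σ'_f = 98.4 ≤ σ'_p = 153 kPa, so the clay remains overconsolidated and only the recompression index applies:
S_c = C_r·H/(1+e₀)·log₁₀(σ'_f/σ'_0) = 0.079×3.6/2.09×log₁₀(98.4/61.3)
    = 0.13608 × 0.20553 = 0.02797 m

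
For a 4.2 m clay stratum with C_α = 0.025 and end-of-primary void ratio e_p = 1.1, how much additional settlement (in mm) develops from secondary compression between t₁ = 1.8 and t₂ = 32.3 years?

Secondary compression: S_s = C_α·H/(1+e_p)·log₁₀(t₂/t₁)
S_s = 0.025×4.2/(1+1.1)×log₁₀(32.3/1.8)
    = 0.05 × 1.254 = 0.0627 m

S_s ≈ 62.7 mm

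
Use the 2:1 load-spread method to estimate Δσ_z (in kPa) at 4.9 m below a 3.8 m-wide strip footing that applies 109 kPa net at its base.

By the 2:1 method the load spreads at 1 horizontal : 2 vertical, so at depth z the loaded area has grown by z in each plan dimension:
Δσ = qB/(B+z) = 109×3.8/(3.8+4.9) = 47.609 kPa

Δσ_z ≈ 47.6 kPa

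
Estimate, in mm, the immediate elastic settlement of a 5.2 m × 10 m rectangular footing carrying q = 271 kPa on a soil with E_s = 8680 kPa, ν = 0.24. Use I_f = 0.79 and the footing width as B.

Immediate (elastic) settlement: S_e = q·B·(1−ν²)/E_s · I_f.
S_e = 271 × 5.2 × (1 − 0.24²) / 8680 × 0.79
    = 271 × 5.2 × 0.9424 / 8680 × 0.79
    = 0.1209 m = 120.9 mm

S_e ≈ 121 mm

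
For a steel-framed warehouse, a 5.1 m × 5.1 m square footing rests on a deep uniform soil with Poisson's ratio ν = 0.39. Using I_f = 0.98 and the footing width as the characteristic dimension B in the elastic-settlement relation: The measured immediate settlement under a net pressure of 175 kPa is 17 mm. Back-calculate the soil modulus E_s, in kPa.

E_s ≈ 43600 kPa

S_e = q·B·(1−ν²)/E_s · I_f  ⇒  E_s = q·B·(1−ν²)·I_f / S_e.
E_s = 175 × 5.1 × 0.8479 × 0.98 / 0.017 = 43620 kPa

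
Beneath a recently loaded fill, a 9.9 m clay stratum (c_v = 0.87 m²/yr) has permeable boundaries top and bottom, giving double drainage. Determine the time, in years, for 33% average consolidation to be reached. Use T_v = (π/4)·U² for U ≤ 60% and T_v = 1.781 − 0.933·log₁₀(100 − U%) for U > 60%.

t ≈ 2.41 years

Drainage path length: H_d = H/2 = 4.95 m (double drainage).
U ≤ 60%: T_v = (π/4)·U² = (π/4)×0.33² = 0.08553.
t = T_v·H_d²/c_v = 0.08553×4.95²/0.87 = 2.409 years.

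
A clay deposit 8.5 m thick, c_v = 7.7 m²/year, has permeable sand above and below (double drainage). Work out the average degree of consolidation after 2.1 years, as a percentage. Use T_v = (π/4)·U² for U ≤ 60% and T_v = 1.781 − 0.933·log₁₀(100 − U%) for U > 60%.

Drainage path length: H_d = H/2 = 4.25 m (double drainage).
T_v = c_v·t/H_d² = 7.7×2.1/4.25² = 0.89522.
T_v = 0.89522 corresponds to the U > 60% branch:
U = 1 − 10^((1.781 − T_v)/0.933)/100 = 0.911

U ≈ 91.1 %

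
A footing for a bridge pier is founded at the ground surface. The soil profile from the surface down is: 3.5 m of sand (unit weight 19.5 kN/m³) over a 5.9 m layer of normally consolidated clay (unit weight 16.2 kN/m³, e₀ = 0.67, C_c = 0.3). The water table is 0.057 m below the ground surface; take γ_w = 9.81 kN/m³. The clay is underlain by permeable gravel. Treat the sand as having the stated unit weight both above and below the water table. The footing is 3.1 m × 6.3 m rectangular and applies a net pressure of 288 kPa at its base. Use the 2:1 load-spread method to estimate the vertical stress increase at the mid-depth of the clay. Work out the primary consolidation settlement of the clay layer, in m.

Mid-depth of clay below the ground surface: z = 3.5 + 5.9/2 = 6.45 m.
Total vertical stress at mid-clay: σ_v = 19.5×3.5 + 16.2×2.95 = 116.04 kPa.
Pore pressure: u = 9.81×(6.45 − 0.057) = 62.715 kPa.
Initial effective stress: σ'_0 = σ_v − u = 116.04 − 62.715 = 53.325 kPa.
Stress increase at mid-clay by the 2:1 spreading method:
Δσ = qBL/((B+z)(L+z)) = 288×3.1×6.3/((3.1+6.45)(6.3+6.45)) = 46.194 kPa
Final effective stress: σ'_f = σ'_0 + Δσ = 53.325 + 46.194 = 99.519 kPa.
Normally consolidated clay, so the full stress increment lies on the virgin compression line:
S_c = C_c·H/(1+e₀)·log₁₀(σ'_f/σ'_0) = 0.3×5.9/(1+0.67)×log₁₀(99.519/53.325)
    = 1.0599 × 0.27098 = 0.2872 m

S_c ≈ 0.287 m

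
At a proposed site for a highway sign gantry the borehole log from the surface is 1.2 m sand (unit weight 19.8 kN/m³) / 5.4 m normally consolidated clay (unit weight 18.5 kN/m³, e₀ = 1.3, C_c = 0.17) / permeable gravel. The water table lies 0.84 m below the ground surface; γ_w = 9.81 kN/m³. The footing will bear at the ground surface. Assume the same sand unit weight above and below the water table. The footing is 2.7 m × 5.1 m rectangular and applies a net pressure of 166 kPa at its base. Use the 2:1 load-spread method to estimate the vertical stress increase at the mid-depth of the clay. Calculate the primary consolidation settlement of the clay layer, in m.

S_c ≈ 0.109 m

Mid-depth of clay below the ground surface: z = 1.2 + 5.4/2 = 3.9 m.
Total vertical stress at mid-clay: σ_v = 19.8×1.2 + 18.5×2.7 = 73.71 kPa.
Pore pressure: u = 9.81×(3.9 − 0.84) = 30.019 kPa.
Initial effective stress: σ'_0 = σ_v − u = 73.71 − 30.019 = 43.691 kPa.
Stress increase at mid-clay by the 2:1 spreading method:
Δσ = qBL/((B+z)(L+z)) = 166×2.7×5.1/((2.7+3.9)(5.1+3.9)) = 38.482 kPa
Final effective stress: σ'_f = σ'_0 + Δσ = 43.691 + 38.482 = 82.173 kPa.
Normally consolidated clay, so the full stress increment lies on the virgin compression line:
S_c = C_c·H/(1+e₀)·log₁₀(σ'_f/σ'_0) = 0.17×5.4/(1+1.3)×log₁₀(82.173/43.691)
    = 0.39913 × 0.27434 = 0.1095 m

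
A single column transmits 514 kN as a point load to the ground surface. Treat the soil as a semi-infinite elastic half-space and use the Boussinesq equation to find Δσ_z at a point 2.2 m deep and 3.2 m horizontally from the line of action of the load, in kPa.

Δσ_z ≈ 2.96 kPa

Boussinesq vertical stress below a point load on an elastic half-space:
Δσ_z = 3P/(2πz²) · [1 + (r/z)²]^(−5/2)
r/z = 3.2/2.2 = 1.4545; [1+(r/z)²]^(−5/2) = 0.058359.
Δσ_z = 3×514/(2π×2.2²) × 0.058359 = 50.706 × 0.058359 = 2.959 kPa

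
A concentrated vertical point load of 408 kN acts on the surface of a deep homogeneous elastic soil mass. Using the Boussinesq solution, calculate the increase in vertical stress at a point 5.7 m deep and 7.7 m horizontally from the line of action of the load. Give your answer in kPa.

Boussinesq vertical stress below a point load on an elastic half-space:
Δσ_z = 3P/(2πz²) · [1 + (r/z)²]^(−5/2)
r/z = 7.7/5.7 = 1.3509; [1+(r/z)²]^(−5/2) = 0.07456.
Δσ_z = 3×408/(2π×5.7²) × 0.07456 = 5.9959 × 0.07456 = 0.4471 kPa

Δσ_z ≈ 0.447 kPa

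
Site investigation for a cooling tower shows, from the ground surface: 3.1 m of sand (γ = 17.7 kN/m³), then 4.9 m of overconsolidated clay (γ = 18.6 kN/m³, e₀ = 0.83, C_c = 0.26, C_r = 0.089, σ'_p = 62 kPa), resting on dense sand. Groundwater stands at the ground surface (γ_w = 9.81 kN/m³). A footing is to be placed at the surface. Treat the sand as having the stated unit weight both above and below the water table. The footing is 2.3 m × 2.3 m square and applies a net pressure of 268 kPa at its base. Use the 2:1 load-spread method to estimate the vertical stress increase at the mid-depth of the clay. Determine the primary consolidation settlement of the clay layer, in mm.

Mid-depth of clay below the ground surface: z = 3.1 + 4.9/2 = 5.55 m.
Total vertical stress at mid-clay: σ_v = 17.7×3.1 + 18.6×2.45 = 100.44 kPa.
Pore pressure: u = 9.81×(5.55 − 0) = 54.446 kPa.
Initial effective stress: σ'_0 = σ_v − u = 100.44 − 54.446 = 45.994 kPa.
Stress increase at mid-clay by the 2:1 spreading method:
Δσ = qBL/((B+z)(L+z)) = 268×2.3×2.3/((2.3+5.55)(2.3+5.55)) = 23.007 kPa
Final effective stress: σ'_f = 45.994 + 23.007 = 69.001 kPa.
σ'_f = 69.001 > σ'_p = 62 kPa, so the stress path crosses the preconsolidation pressure — recompression up to σ'_p, then virgin compression beyond:
S_c = H/(1+e₀)·[C_r·log₁₀(σ'_p/σ'_0) + C_c·log₁₀(σ'_f/σ'_p)]
    = 4.9/1.83 × [0.089×log₁₀(62/45.994) + 0.26×log₁₀(69.001/62)]
    = 2.6776 × [0.011542 + 0.012081] = 0.06325 m

S_c ≈ 63.3 mm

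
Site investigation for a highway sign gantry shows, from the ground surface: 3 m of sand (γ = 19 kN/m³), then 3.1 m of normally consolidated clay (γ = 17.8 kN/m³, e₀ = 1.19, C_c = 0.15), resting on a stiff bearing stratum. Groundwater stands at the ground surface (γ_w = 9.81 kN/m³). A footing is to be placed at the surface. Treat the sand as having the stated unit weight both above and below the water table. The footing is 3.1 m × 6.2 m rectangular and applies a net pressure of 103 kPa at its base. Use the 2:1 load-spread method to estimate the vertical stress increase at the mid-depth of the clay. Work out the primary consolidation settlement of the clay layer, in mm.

S_c ≈ 43.5 mm

Mid-depth of clay below the ground surface: z = 3 + 3.1/2 = 4.55 m.
Total vertical stress at mid-clay: σ_v = 19×3 + 17.8×1.55 = 84.59 kPa.
Pore pressure: u = 9.81×(4.55 − 0) = 44.636 kPa.
Initial effective stress: σ'_0 = σ_v − u = 84.59 − 44.636 = 39.954 kPa.
Stress increase at mid-clay by the 2:1 spreading method:
Δσ = qBL/((B+z)(L+z)) = 103×3.1×6.2/((3.1+4.55)(6.2+4.55)) = 24.072 kPa
Final effective stress: σ'_f = σ'_0 + Δσ = 39.954 + 24.072 = 64.026 kPa.
Normally consolidated clay, so the full stress increment lies on the virgin compression line:
S_c = C_c·H/(1+e₀)·log₁₀(σ'_f/σ'_0) = 0.15×3.1/(1+1.19)×log₁₀(64.026/39.954)
    = 0.21233 × 0.2048 = 0.04349 m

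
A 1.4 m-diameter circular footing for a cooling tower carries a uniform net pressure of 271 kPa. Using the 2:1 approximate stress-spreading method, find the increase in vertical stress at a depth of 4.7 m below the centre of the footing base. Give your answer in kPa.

Δσ_z ≈ 14.3 kPa

By the 2:1 method the load spreads at 1 horizontal : 2 vertical, so at depth z the loaded area has grown by z in each plan dimension:
Δσ ≈ qD²/(D+z)² = 271×1.4²/(1.4+4.7)² = 14.275 kPa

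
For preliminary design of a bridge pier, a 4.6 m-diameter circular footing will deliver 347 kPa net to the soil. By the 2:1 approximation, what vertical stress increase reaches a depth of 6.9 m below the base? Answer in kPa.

Δσ_z ≈ 55.5 kPa

By the 2:1 method the load spreads at 1 horizontal : 2 vertical, so at depth z the loaded area has grown by z in each plan dimension:
Δσ ≈ qD²/(D+z)² = 347×4.6²/(4.6+6.9)² = 55.52 kPa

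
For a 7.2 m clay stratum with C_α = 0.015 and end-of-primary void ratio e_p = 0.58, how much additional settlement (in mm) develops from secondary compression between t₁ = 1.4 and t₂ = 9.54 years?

S_s ≈ 57 mm

Secondary compression: S_s = C_α·H/(1+e_p)·log₁₀(t₂/t₁)
S_s = 0.015×7.2/(1+0.58)×log₁₀(9.54/1.4)
    = 0.06835 × 0.8334 = 0.05697 m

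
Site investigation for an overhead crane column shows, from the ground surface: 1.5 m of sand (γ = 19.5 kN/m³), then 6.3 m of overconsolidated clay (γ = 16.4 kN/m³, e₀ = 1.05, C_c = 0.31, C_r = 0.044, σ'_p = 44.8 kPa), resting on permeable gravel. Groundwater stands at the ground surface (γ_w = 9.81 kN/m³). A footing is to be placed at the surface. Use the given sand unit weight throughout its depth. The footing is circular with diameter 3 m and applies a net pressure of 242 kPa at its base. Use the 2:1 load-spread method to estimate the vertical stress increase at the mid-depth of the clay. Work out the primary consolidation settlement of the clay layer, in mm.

S_c ≈ 213 mm

Mid-depth of clay below the ground surface: z = 1.5 + 6.3/2 = 4.65 m.
Total vertical stress at mid-clay: σ_v = 19.5×1.5 + 16.4×3.15 = 80.91 kPa.
Pore pressure: u = 9.81×(4.65 − 0) = 45.617 kPa.
Initial effective stress: σ'_0 = σ_v − u = 80.91 − 45.617 = 35.293 kPa.
Stress increase at mid-clay by the 2:1 spreading method:
Δσ ≈ qD²/(D+z)² = 242×3²/(3+4.65)² = 37.216 kPa
Final effective stress: σ'_f = 35.293 + 37.216 = 72.509 kPa.
σ'_f = 72.509 > σ'_p = 44.8 kPa, so the stress path crosses the preconsolidation pressure — recompression up to σ'_p, then virgin compression beyond:
S_c = H/(1+e₀)·[C_r·log₁₀(σ'_p/σ'_0) + C_c·log₁₀(σ'_f/σ'_p)]
    = 6.3/2.05 × [0.044×log₁₀(44.8/35.293) + 0.31×log₁₀(72.509/44.8)]
    = 3.0732 × [0.0045579 + 0.064825] = 0.2132 m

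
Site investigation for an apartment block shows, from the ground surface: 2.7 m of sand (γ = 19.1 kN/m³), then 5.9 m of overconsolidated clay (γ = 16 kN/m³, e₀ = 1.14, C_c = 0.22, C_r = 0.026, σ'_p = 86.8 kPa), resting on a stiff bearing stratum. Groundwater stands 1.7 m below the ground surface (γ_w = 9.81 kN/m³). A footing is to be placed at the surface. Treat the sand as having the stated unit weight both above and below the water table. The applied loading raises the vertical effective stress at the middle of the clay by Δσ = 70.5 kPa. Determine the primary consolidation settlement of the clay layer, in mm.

Mid-depth of clay below the ground surface: z = 2.7 + 5.9/2 = 5.65 m.
Total vertical stress at mid-clay: σ_v = 19.1×2.7 + 16×2.95 = 98.77 kPa.
Pore pressure: u = 9.81×(5.65 − 1.7) = 38.75 kPa.
Initial effective stress: σ'_0 = σ_v − u = 98.77 − 38.75 = 60.02 kPa.
Final effective stress: σ'_f = 60.02 + 70.5 = 130.52 kPa.
σ'_f = 130.52 > σ'_p = 86.8 kPa, so the stress path crosses the preconsolidation pressure — recompression up to σ'_p, then virgin compression beyond:
S_c = H/(1+e₀)·[C_r·log₁₀(σ'_p/σ'_0) + C_c·log₁₀(σ'_f/σ'_p)]
    = 5.9/2.14 × [0.026×log₁₀(86.8/60.02) + 0.22×log₁₀(130.52/86.8)]
    = 2.757 × [0.0041658 + 0.038975] = 0.1189 m

S_c ≈ 119 mm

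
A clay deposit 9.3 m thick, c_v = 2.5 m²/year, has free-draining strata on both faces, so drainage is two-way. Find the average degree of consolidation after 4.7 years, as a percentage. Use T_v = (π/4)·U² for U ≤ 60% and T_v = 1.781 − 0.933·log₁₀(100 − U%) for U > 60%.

U ≈ 78.8 %

Drainage path length: H_d = H/2 = 4.65 m (double drainage).
T_v = c_v·t/H_d² = 2.5×4.7/4.65² = 0.54342.
T_v = 0.54342 corresponds to the U > 60% branch:
U = 1 − 10^((1.781 − T_v)/0.933)/100 = 0.7879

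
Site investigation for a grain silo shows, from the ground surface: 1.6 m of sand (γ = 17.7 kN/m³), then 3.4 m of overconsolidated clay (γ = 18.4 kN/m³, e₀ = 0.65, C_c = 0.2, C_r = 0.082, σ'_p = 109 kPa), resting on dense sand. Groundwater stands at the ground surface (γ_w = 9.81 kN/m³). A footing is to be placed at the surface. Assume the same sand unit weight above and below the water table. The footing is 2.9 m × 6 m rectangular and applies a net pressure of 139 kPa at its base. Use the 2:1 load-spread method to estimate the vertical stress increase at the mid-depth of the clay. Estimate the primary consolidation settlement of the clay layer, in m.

Mid-depth of clay below the ground surface: z = 1.6 + 3.4/2 = 3.3 m.
Total vertical stress at mid-clay: σ_v = 17.7×1.6 + 18.4×1.7 = 59.6 kPa.
Pore pressure: u = 9.81×(3.3 − 0) = 32.373 kPa.
Initial effective stress: σ'_0 = σ_v − u = 59.6 − 32.373 = 27.227 kPa.
Stress increase at mid-clay by the 2:1 spreading method:
Δσ = qBL/((B+z)(L+z)) = 139×2.9×6/((2.9+3.3)(6+3.3)) = 41.946 kPa
Final effective stress: σ'_f = 27.227 + 41.946 = 69.173 kPa.
σ'_f = 69.173 ≤ σ'_p = 109 kPa, so the clay remains overconsolidated and only the recompression index applies:
S_c = C_r·H/(1+e₀)·log₁₀(σ'_f/σ'_0) = 0.082×3.4/1.65×log₁₀(69.173/27.227)
    = 0.16897 × 0.40494 = 0.06842 m

S_c ≈ 0.0684 m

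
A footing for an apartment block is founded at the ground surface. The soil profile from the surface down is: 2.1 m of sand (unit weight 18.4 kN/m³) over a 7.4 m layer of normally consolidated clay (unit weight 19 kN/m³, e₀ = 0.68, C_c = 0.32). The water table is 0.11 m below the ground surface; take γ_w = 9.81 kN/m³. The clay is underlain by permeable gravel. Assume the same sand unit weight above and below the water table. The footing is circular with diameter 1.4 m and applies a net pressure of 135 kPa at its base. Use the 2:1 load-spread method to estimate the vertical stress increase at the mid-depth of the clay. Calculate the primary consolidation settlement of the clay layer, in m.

Mid-depth of clay below the ground surface: z = 2.1 + 7.4/2 = 5.8 m.
Total vertical stress at mid-clay: σ_v = 18.4×2.1 + 19×3.7 = 108.94 kPa.
Pore pressure: u = 9.81×(5.8 − 0.11) = 55.819 kPa.
Initial effective stress: σ'_0 = σ_v − u = 108.94 − 55.819 = 53.121 kPa.
Stress increase at mid-clay by the 2:1 spreading method:
Δσ ≈ qD²/(D+z)² = 135×1.4²/(1.4+5.8)² = 5.1042 kPa
Final effective stress: σ'_f = σ'_0 + Δσ = 53.121 + 5.1042 = 58.225 kPa.
Normally consolidated clay, so the full stress increment lies on the virgin compression line:
S_c = C_c·H/(1+e₀)·log₁₀(σ'_f/σ'_0) = 0.32×7.4/(1+0.68)×log₁₀(58.225/53.121)
    = 1.4095 × 0.039843 = 0.05616 m

S_c ≈ 0.0562 m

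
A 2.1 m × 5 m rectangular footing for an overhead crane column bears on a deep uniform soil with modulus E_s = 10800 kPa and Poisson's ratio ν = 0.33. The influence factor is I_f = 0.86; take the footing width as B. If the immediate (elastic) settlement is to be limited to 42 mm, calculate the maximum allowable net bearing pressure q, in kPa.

S_e = q·B·(1−ν²)/E_s · I_f  ⇒  q = S_e·E_s / (B·(1−ν²)·I_f).
q = 0.042 × 10800 / (2.1 × 0.8911 × 0.86) = 281.9 kPa

q ≈ 282 kPa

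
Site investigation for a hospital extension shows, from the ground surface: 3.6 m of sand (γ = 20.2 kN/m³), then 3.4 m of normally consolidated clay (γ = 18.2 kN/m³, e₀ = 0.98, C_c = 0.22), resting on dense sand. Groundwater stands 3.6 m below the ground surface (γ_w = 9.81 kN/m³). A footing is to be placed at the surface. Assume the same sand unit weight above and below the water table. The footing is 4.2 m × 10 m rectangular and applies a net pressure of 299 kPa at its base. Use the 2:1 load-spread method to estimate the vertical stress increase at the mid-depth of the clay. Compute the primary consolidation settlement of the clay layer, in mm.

Mid-depth of clay below the ground surface: z = 3.6 + 3.4/2 = 5.3 m.
Total vertical stress at mid-clay: σ_v = 20.2×3.6 + 18.2×1.7 = 103.66 kPa.
Pore pressure: u = 9.81×(5.3 − 3.6) = 16.677 kPa.
Initial effective stress: σ'_0 = σ_v − u = 103.66 − 16.677 = 86.983 kPa.
Stress increase at mid-clay by the 2:1 spreading method:
Δσ = qBL/((B+z)(L+z)) = 299×4.2×10/((4.2+5.3)(10+5.3)) = 86.398 kPa
Final effective stress: σ'_f = σ'_0 + Δσ = 86.983 + 86.398 = 173.38 kPa.
Normally consolidated clay, so the full stress increment lies on the virgin compression line:
S_c = C_c·H/(1+e₀)·log₁₀(σ'_f/σ'_0) = 0.22×3.4/(1+0.98)×log₁₀(173.38/86.983)
    = 0.37778 × 0.29956 = 0.1132 m

S_c ≈ 113 mm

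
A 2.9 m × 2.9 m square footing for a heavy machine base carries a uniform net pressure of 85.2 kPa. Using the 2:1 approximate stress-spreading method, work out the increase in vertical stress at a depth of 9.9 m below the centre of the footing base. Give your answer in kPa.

By the 2:1 method the load spreads at 1 horizontal : 2 vertical, so at depth z the loaded area has grown by z in each plan dimension:
Δσ = qBL/((B+z)(L+z)) = 85.2×2.9×2.9/((2.9+9.9)(2.9+9.9)) = 4.3734 kPa

Δσ_z ≈ 4.37 kPa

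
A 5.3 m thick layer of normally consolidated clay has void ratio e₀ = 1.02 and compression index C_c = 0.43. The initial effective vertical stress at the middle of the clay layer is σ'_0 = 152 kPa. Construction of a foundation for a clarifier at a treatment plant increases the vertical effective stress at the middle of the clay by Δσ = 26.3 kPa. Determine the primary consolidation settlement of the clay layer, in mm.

Final effective stress: σ'_f = σ'_0 + Δσ = 152 + 26.3 = 178.3 kPa.
Normally consolidated clay, so the full stress increment lies on the virgin compression line:
S_c = C_c·H/(1+e₀)·log₁₀(σ'_f/σ'_0) = 0.43×5.3/(1+1.02)×log₁₀(178.3/152)
    = 1.1282 × 0.069308 = 0.07819 m

S_c ≈ 78.2 mm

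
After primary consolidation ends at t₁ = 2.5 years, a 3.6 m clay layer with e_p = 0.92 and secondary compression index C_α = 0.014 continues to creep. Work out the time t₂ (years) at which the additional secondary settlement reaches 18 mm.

S_s = C_α·H/(1+e_p)·log₁₀(t₂/t₁) ⇒ log₁₀(t₂/t₁) = S_s·(1+e_p)/(C_α·H).
log₁₀(t₂/t₁) = 0.018 × (1+0.92) / (0.014×3.6) = 0.6857
t₂ = t₁ × 10^0.6857 = 2.5 × 4.85 = 12.12 years

t₂ ≈ 12.1 years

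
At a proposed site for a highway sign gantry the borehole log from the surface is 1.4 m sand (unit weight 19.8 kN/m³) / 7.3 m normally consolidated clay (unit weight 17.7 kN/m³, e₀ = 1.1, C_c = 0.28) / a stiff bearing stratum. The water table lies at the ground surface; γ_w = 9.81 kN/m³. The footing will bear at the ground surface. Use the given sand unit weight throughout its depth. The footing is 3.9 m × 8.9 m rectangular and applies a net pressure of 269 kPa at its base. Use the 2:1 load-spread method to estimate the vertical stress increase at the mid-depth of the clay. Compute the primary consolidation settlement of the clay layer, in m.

Mid-depth of clay below the ground surface: z = 1.4 + 7.3/2 = 5.05 m.
Total vertical stress at mid-clay: σ_v = 19.8×1.4 + 17.7×3.65 = 92.325 kPa.
Pore pressure: u = 9.81×(5.05 − 0) = 49.541 kPa.
Initial effective stress: σ'_0 = σ_v − u = 92.325 − 49.541 = 42.784 kPa.
Stress increase at mid-clay by the 2:1 spreading method:
Δσ = qBL/((B+z)(L+z)) = 269×3.9×8.9/((3.9+5.05)(8.9+5.05)) = 74.784 kPa
Final effective stress: σ'_f = σ'_0 + Δσ = 42.784 + 74.784 = 117.57 kPa.
Normally consolidated clay, so the full stress increment lies on the virgin compression line:
S_c = C_c·H/(1+e₀)·log₁₀(σ'_f/σ'_0) = 0.28×7.3/(1+1.1)×log₁₀(117.57/42.784)
    = 0.97333 × 0.43902 = 0.4273 m

S_c ≈ 0.427 m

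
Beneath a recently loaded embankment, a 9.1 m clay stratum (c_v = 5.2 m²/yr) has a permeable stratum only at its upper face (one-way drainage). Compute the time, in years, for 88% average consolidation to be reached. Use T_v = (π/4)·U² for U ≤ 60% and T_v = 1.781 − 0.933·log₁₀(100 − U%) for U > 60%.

t ≈ 12.3 years

Drainage path length: H_d = H = 9.1 m (single drainage).
U > 60%: T_v = 1.781 − 0.933·log₁₀(100 − 88) = 0.77412.
t = T_v·H_d²/c_v = 0.77412×9.1²/5.2 = 12.33 years.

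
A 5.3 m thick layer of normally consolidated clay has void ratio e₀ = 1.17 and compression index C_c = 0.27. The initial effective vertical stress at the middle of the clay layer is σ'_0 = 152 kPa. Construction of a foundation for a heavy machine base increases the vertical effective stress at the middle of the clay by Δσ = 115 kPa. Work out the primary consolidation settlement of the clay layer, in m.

S_c ≈ 0.161 m

Final effective stress: σ'_f = σ'_0 + Δσ = 152 + 115 = 267 kPa.
Normally consolidated clay, so the full stress increment lies on the virgin compression line:
S_c = C_c·H/(1+e₀)·log₁₀(σ'_f/σ'_0) = 0.27×5.3/(1+1.17)×log₁₀(267/152)
    = 0.65945 × 0.24467 = 0.1613 m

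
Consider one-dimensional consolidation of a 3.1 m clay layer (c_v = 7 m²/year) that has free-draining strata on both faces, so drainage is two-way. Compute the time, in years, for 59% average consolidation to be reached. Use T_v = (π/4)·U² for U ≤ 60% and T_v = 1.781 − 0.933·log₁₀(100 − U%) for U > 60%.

t ≈ 0.0938 years

Drainage path length: H_d = H/2 = 1.55 m (double drainage).
U ≤ 60%: T_v = (π/4)·U² = (π/4)×0.59² = 0.2734.
t = T_v·H_d²/c_v = 0.2734×1.55²/7 = 0.09383 years.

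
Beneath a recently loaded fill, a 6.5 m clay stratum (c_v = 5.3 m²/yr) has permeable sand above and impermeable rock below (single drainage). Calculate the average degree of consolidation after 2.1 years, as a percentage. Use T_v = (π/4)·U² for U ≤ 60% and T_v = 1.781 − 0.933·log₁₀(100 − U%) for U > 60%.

Drainage path length: H_d = H = 6.5 m (single drainage).
T_v = c_v·t/H_d² = 5.3×2.1/6.5² = 0.26343.
T_v = 0.26343 corresponds to the U ≤ 60% branch:
U = √(4T_v/π) = 0.5791

U ≈ 57.9 %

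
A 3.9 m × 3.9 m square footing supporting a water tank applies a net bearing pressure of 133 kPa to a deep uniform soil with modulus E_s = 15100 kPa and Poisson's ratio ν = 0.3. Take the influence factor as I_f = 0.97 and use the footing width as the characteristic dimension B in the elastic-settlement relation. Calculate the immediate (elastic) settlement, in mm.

Immediate (elastic) settlement: S_e = q·B·(1−ν²)/E_s · I_f.
S_e = 133 × 3.9 × (1 − 0.3²) / 15100 × 0.97
    = 133 × 3.9 × 0.91 / 15100 × 0.97
    = 0.03032 m = 30.32 mm

S_e ≈ 30.3 mm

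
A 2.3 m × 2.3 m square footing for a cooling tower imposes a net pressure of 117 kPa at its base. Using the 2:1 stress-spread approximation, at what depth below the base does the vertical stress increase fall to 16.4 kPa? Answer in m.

2:1 spreading — at depth z the loaded area has grown by z in each plan dimension:
qB²/(B+z)² = Δσ_z ⇒ z = B(√(q/Δσ_z) − 1) = 2.3×(√(117/16.4) − 1) = 3.843 m

z ≈ 3.84 m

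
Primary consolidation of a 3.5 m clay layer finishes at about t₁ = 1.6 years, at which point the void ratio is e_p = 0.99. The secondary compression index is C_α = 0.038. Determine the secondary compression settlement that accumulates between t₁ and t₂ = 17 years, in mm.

Secondary compression: S_s = C_α·H/(1+e_p)·log₁₀(t₂/t₁)
S_s = 0.038×3.5/(1+0.99)×log₁₀(17/1.6)
    = 0.06683 × 1.026 = 0.06859 m

S_s ≈ 68.6 mm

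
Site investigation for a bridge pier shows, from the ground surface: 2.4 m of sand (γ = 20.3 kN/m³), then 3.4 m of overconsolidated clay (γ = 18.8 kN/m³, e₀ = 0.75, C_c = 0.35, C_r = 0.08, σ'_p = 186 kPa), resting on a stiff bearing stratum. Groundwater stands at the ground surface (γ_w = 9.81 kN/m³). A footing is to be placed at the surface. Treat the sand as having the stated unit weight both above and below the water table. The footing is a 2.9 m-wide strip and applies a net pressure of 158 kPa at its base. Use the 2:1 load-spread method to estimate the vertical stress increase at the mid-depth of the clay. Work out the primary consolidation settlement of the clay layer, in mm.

S_c ≈ 65 mm

Mid-depth of clay below the ground surface: z = 2.4 + 3.4/2 = 4.1 m.
Total vertical stress at mid-clay: σ_v = 20.3×2.4 + 18.8×1.7 = 80.68 kPa.
Pore pressure: u = 9.81×(4.1 − 0) = 40.221 kPa.
Initial effective stress: σ'_0 = σ_v − u = 80.68 − 40.221 = 40.459 kPa.
Stress increase at mid-clay by the 2:1 spreading method:
Δσ = qB/(B+z) = 158×2.9/(2.9+4.1) = 65.457 kPa
Final effective stress: σ'_f = 40.459 + 65.457 = 105.92 kPa.
σ'_f = 105.92 ≤ σ'_p = 186 kPa, so the clay remains overconsolidated and only the recompression index applies:
S_c = C_r·H/(1+e₀)·log₁₀(σ'_f/σ'_0) = 0.08×3.4/1.75×log₁₀(105.92/40.459)
    = 0.15543 × 0.41796 = 0.06496 m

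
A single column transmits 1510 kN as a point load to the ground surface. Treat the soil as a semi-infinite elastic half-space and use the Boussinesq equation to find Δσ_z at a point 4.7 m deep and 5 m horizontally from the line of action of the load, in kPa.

Boussinesq vertical stress below a point load on an elastic half-space:
Δσ_z = 3P/(2πz²) · [1 + (r/z)²]^(−5/2)
r/z = 5/4.7 = 1.0638; [1+(r/z)²]^(−5/2) = 0.15072.
Δσ_z = 3×1510/(2π×4.7²) × 0.15072 = 32.638 × 0.15072 = 4.919 kPa

Δσ_z ≈ 4.92 kPa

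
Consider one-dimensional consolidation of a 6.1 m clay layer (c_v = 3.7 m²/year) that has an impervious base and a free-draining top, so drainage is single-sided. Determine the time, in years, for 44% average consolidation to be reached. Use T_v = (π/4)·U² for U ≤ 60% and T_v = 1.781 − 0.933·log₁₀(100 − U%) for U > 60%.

Drainage path length: H_d = H = 6.1 m (single drainage).
U ≤ 60%: T_v = (π/4)·U² = (π/4)×0.44² = 0.15205.
t = T_v·H_d²/c_v = 0.15205×6.1²/3.7 = 1.529 years.

t ≈ 1.53 years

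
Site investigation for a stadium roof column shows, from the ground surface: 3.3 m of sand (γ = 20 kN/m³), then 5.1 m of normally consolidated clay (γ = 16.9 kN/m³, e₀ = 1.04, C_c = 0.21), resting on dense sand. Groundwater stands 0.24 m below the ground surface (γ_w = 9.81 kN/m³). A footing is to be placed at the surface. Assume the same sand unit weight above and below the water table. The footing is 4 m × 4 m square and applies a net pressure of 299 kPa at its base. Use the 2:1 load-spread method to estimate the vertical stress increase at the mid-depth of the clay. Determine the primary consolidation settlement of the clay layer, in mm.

Mid-depth of clay below the ground surface: z = 3.3 + 5.1/2 = 5.85 m.
Total vertical stress at mid-clay: σ_v = 20×3.3 + 16.9×2.55 = 109.09 kPa.
Pore pressure: u = 9.81×(5.85 − 0.24) = 55.034 kPa.
Initial effective stress: σ'_0 = σ_v − u = 109.09 − 55.034 = 54.056 kPa.
Stress increase at mid-clay by the 2:1 spreading method:
Δσ = qBL/((B+z)(L+z)) = 299×4×4/((4+5.85)(4+5.85)) = 49.308 kPa
Final effective stress: σ'_f = σ'_0 + Δσ = 54.056 + 49.308 = 103.36 kPa.
Normally consolidated clay, so the full stress increment lies on the virgin compression line:
S_c = C_c·H/(1+e₀)·log₁₀(σ'_f/σ'_0) = 0.21×5.1/(1+1.04)×log₁₀(103.36/54.056)
    = 0.525 × 0.28151 = 0.1478 m

S_c ≈ 148 mm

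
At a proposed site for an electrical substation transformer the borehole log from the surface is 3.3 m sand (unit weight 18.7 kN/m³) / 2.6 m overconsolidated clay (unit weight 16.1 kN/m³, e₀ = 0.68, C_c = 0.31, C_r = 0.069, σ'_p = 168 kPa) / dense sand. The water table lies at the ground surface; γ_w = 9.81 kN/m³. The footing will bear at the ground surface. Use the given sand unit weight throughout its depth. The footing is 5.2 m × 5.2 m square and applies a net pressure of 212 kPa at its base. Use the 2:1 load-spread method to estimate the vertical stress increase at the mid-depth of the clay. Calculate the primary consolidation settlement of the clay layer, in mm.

S_c ≈ 44.2 mm

Mid-depth of clay below the ground surface: z = 3.3 + 2.6/2 = 4.6 m.
Total vertical stress at mid-clay: σ_v = 18.7×3.3 + 16.1×1.3 = 82.64 kPa.
Pore pressure: u = 9.81×(4.6 − 0) = 45.126 kPa.
Initial effective stress: σ'_0 = σ_v − u = 82.64 − 45.126 = 37.514 kPa.
Stress increase at mid-clay by the 2:1 spreading method:
Δσ = qBL/((B+z)(L+z)) = 212×5.2×5.2/((5.2+4.6)(5.2+4.6)) = 59.688 kPa
Final effective stress: σ'_f = 37.514 + 59.688 = 97.202 kPa.
σ'_f = 97.202 ≤ σ'_p = 168 kPa, so the clay remains overconsolidated and only the recompression index applies:
S_c = C_r·H/(1+e₀)·log₁₀(σ'_f/σ'_0) = 0.069×2.6/1.68×log₁₀(97.202/37.514)
    = 0.10678 × 0.41348 = 0.04415 m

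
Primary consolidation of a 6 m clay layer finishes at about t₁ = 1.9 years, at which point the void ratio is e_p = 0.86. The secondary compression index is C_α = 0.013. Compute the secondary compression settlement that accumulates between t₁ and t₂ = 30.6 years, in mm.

Secondary compression: S_s = C_α·H/(1+e_p)·log₁₀(t₂/t₁)
S_s = 0.013×6/(1+0.86)×log₁₀(30.6/1.9)
    = 0.04194 × 1.207 = 0.05061 m

S_s ≈ 50.6 mm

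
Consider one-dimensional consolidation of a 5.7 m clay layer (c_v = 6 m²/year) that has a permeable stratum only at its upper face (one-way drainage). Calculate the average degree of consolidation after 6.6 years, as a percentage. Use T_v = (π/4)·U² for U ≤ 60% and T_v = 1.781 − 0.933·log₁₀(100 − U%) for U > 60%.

U ≈ 96 %

Drainage path length: H_d = H = 5.7 m (single drainage).
T_v = c_v·t/H_d² = 6×6.6/5.7² = 1.2188.
T_v = 1.2188 corresponds to the U > 60% branch:
U = 1 − 10^((1.781 − T_v)/0.933)/100 = 0.96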